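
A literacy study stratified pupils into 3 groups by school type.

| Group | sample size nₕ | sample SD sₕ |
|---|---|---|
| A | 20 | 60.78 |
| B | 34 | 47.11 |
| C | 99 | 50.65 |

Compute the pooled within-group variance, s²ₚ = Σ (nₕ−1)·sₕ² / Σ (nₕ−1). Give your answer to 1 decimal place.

2632.3

A: (20−1)·60.78² = 19·3694.2084 = 70189.9596
B: (34−1)·47.11² = 33·2219.3521 = 73238.6193
C: (99−1)·50.65² = 98·2565.4225 = 251411.405
Numerator = 394839.9839; denominator = Σ(nₕ−1) = 150.
s²ₚ = 394839.9839/150 = 2632.267... → 2632.3.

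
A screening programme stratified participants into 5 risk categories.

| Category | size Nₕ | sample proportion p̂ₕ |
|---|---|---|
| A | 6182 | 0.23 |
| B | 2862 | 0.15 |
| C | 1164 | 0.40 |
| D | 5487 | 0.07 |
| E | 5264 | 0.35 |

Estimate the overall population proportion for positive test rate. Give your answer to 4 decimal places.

0.2168

N = 6182 + 2862 + 1164 + 5487 + 5264 = 20959.
Overall proportion = Σ (Nₕ/N)·p̂ₕ.
Σ Nₕp̂ₕ = 1421.86 + 429.3 + 465.6 + 384.09 + 1842.4 = 4543.25.
4543.25 / 20959 = 0.216768... → 0.2168.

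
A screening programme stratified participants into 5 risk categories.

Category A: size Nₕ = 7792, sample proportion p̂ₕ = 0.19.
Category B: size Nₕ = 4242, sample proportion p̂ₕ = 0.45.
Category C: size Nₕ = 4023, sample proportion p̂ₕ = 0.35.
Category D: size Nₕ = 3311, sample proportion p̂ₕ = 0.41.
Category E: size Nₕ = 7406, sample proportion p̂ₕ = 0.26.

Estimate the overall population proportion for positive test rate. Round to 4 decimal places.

0.3018

N = 7792 + 4242 + 4023 + 3311 + 7406 = 26774.
Overall proportion = Σ (Nₕ/N)·p̂ₕ.
Σ Nₕp̂ₕ = 1480.48 + 1908.9 + 1408.05 + 1357.51 + 1925.56 = 8080.5.
8080.5 / 26774 = 0.301804... → 0.3018.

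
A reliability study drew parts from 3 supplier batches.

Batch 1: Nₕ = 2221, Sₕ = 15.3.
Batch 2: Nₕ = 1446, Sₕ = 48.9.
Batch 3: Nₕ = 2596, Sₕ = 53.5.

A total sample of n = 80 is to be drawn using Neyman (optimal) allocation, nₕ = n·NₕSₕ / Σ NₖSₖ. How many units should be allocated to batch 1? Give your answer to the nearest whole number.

1: NₕSₕ = 2221·15.3 = 33981.3
2: NₕSₕ = 1446·48.9 = 70709.4
3: NₕSₕ = 2596·53.5 = 138886
Σ NₕSₕ = 243576.7.
n_1 = 80·33981.3/243576.7 = 11.161... → 11.

11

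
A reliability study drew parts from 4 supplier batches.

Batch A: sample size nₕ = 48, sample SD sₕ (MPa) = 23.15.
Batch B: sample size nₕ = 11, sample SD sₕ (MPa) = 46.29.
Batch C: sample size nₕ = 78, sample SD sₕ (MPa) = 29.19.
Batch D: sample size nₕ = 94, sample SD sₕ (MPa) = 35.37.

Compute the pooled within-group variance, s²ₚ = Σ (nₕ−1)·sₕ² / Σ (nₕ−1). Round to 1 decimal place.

A: (48−1)·23.15² = 47·535.9225 = 25188.3575
B: (11−1)·46.29² = 10·2142.7641 = 21427.641
C: (78−1)·29.19² = 77·852.0561 = 65608.3197
D: (94−1)·35.37² = 93·1251.0369 = 116346.4317
Numerator = 228570.7499; denominator = Σ(nₕ−1) = 227.
s²ₚ = 228570.7499/227 = 1006.920... → 1006.9.

1006.9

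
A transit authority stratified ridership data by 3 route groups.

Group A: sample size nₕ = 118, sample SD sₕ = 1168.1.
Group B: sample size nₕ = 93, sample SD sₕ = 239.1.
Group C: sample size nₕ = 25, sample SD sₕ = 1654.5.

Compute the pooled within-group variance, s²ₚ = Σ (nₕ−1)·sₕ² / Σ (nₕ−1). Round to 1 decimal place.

A: (118−1)·1168.1² = 117·1364457.61 = 159641540.37
B: (93−1)·239.1² = 92·57168.81 = 5259530.52
C: (25−1)·1654.5² = 24·2737370.25 = 65696886
Numerator = 230597956.89; denominator = Σ(nₕ−1) = 233.
s²ₚ = 230597956.89/233 = 989690.802... → 989690.8.

989690.8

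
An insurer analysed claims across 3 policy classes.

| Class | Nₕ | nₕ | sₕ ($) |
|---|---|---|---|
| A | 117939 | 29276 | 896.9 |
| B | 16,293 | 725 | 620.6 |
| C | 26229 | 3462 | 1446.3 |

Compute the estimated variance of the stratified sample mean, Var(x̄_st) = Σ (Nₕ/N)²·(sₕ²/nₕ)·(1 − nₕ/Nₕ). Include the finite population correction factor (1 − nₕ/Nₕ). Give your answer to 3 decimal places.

N = 160461. Term for each stratum: Wₕ²sₕ²/nₕ·(1−nₕ/Nₕ).
Var(x̄_st) = 11.159306 + 5.233358 + 14.013230 = 30.405894 → 30.406.

30.406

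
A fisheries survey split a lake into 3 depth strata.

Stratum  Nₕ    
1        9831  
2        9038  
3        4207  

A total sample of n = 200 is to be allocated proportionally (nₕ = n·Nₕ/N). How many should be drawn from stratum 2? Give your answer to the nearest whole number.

Share of stratum 2 = 9038/23076 = 0.39166.
Allocate 200 × 0.39166 = 78.332... → 78.

78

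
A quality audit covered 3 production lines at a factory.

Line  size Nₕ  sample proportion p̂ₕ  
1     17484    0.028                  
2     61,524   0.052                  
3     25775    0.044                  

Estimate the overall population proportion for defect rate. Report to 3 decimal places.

0.046

Wₕ = Nₕ/N with N = 104783: 0.1669, 0.5872, 0.2460.
p̂_st = 0.1669·0.028 + 0.5872·0.052 + 0.2460·0.044 ≈ 0.04603... → 0.046.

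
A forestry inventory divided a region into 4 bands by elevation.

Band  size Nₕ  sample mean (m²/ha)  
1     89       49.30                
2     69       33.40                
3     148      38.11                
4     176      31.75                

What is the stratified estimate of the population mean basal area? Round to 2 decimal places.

N = 482; weights Wₕ = Nₕ/N = (0.1846, 0.1432, 0.3071, 0.3651).
x̄_st = Σ Wₕ·x̄ₕ = 0.1846·49.30 + 0.1432·33.40 + 0.3071·38.11 + 0.3651·31.75 ≈ 37.1796...
→ 37.18.

37.18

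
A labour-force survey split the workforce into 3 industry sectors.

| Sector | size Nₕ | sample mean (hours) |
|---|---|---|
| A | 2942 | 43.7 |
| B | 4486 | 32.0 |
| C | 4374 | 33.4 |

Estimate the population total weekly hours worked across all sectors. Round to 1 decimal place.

418209.0

Population total = Σ Nₕ·x̄ₕ (each stratum's size times its mean).
2942·43.7 + 4486·32.0 + 4374·33.4 = 128565.4 + 143552 + 146091.6 = 418209.0.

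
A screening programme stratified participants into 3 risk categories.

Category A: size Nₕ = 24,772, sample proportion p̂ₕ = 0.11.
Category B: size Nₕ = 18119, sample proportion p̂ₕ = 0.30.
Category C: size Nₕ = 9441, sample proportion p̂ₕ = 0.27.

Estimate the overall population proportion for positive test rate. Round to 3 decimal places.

N = 24772 + 18119 + 9441 = 52332.
Overall proportion = Σ (Nₕ/N)·p̂ₕ.
Σ Nₕp̂ₕ = 2724.92 + 5435.7 + 2549.07 = 10709.69.
10709.69 / 52332 = 0.20465... → 0.205.

0.205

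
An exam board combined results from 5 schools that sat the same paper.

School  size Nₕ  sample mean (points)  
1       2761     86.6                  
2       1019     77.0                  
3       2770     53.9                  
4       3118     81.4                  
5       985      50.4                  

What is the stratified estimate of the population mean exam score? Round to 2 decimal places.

x̄_st = (Σ Nₕx̄ₕ) / (Σ Nₕ) = (2761·86.6 + 1019·77.0 + 2770·53.9 + 3118·81.4 + 985·50.4) / 10653
= 770317.8 / 10653 = 72.3099... → 72.31.

72.31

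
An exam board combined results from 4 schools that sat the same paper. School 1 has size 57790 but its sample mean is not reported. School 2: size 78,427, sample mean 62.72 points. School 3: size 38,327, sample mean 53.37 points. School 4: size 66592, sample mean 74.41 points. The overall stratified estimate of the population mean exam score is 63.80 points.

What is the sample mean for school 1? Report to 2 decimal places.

N = 57790 + 78427 + 38327 + 66592 = 241136.
Overall total = μ·N = 63.80·241136 = 15384476.8.
Subtract the known strata: 78427·62.72 + 38327·53.37 + 66592·74.41 = 11919564.15.
Remaining total for school 1: 15384476.8 − 11919564.15 = 3464912.65.
Divide by its size: 3464912.65 / 57790 = 59.9570... → 59.96.

59.96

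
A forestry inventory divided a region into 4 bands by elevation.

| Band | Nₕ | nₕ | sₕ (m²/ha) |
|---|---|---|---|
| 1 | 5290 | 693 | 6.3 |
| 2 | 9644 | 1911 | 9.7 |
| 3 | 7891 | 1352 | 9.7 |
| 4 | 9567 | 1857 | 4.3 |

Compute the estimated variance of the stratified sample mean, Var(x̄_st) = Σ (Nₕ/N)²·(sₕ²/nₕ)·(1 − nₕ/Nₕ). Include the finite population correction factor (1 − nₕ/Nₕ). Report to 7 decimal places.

0.0089494

N = 32392. Term for each stratum: Wₕ²sₕ²/nₕ·(1−nₕ/Nₕ).
Var(x̄_st) = 0.0013274021 + 0.0034995521 + 0.0034224304 + 0.0006999703 = 0.0089493550 → 0.0089494.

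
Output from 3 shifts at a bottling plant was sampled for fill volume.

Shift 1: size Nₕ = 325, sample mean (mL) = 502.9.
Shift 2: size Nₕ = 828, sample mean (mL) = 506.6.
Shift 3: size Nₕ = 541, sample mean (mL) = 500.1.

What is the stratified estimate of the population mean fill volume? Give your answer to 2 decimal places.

503.81

N = 1694; weights Wₕ = Nₕ/N = (0.1919, 0.4888, 0.3194).
x̄_st = Σ Wₕ·x̄ₕ = 0.1919·502.9 + 0.4888·506.6 + 0.3194·500.1 ≈ 503.8143...
→ 503.81.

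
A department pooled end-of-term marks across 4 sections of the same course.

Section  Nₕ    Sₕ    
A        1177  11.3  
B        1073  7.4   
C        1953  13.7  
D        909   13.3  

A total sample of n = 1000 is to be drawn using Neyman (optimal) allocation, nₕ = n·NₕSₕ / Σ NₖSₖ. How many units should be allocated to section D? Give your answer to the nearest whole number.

A: NₕSₕ = 1177·11.3 = 13300.1
B: NₕSₕ = 1073·7.4 = 7940.2
C: NₕSₕ = 1953·13.7 = 26756.1
D: NₕSₕ = 909·13.3 = 12089.7
Σ NₕSₕ = 60086.1.
n_D = 1000·12089.7/60086.1 = 201.206... → 201.

201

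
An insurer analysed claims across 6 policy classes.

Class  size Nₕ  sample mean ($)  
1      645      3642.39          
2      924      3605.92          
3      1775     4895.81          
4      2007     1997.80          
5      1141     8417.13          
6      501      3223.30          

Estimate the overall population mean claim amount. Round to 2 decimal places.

N = 6993; weights Wₕ = Nₕ/N = (0.0922, 0.1321, 0.2538, 0.2870, 0.1632, 0.0716).
x̄_st = Σ Wₕ·x̄ₕ = 0.0922·3642.39 + 0.1321·3605.92 + 0.2538·4895.81 + 0.2870·1997.80 + 0.1632·8417.13 + 0.0716·3223.30 ≈ 4232.7581...
→ 4232.76.

4232.76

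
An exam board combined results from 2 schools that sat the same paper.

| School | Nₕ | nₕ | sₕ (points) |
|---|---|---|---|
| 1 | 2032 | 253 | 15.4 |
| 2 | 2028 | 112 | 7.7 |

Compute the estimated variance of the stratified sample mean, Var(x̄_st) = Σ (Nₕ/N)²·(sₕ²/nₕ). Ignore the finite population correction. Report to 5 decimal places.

N = 4060; Wₕ = Nₕ/N.
school 1: (2032/4060)²·15.4²/253 = 0.23480982
school 2: (2028/4060)²·7.7²/112 = 0.13208310
Sum = 0.36689293 → 0.36689.

0.36689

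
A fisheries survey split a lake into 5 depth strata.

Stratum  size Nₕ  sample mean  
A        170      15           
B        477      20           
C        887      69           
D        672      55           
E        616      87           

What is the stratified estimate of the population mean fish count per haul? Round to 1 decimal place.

58.1

x̄_st = (Σ Nₕx̄ₕ) / (Σ Nₕ) = (170·15 + 477·20 + 887·69 + 672·55 + 616·87) / 2822
= 163845 / 2822 = 58.060... → 58.1.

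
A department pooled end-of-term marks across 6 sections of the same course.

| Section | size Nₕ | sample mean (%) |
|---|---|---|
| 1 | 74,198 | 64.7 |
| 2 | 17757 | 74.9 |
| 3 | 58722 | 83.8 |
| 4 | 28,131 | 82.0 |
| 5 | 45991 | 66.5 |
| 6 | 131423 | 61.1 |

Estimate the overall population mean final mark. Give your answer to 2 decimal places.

68.63

x̄_st = (Σ Nₕx̄ₕ) / (Σ Nₕ) = (74198·64.7 + 17757·74.9 + 58722·83.8 + 28131·82.0 + 45991·66.5 + 131423·61.1) / 356222
= 24446602.3 / 356222 = 68.6274... → 68.63.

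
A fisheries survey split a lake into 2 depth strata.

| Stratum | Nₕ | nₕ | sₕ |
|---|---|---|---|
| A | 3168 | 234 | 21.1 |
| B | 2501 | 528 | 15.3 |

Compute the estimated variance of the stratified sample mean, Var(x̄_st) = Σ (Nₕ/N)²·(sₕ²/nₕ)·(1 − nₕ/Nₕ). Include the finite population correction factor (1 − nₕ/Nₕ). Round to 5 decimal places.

0.61835

N = 5669; Wₕ = Nₕ/N.
stratum A: (3168/5669)²·21.1²/234·(1 − 234/3168) = 0.55027708
stratum B: (2501/5669)²·15.3²/528·(1 − 528/2501) = 0.06807330
Sum = 0.61835038 → 0.61835.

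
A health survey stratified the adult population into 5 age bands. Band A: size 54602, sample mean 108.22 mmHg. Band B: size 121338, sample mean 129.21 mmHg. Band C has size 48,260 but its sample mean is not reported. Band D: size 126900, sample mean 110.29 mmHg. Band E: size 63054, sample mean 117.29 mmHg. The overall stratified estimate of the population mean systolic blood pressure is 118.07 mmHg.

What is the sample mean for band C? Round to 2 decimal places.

N = 54602 + 121338 + 48260 + 126900 + 63054 = 414154.
Overall total = μ·N = 118.07·414154 = 48899162.78.
Subtract the known strata: 54602·108.22 + 121338·129.21 + 126900·110.29 + 63054·117.29 = 42978516.08.
Remaining total for band C: 48899162.78 − 42978516.08 = 5920646.7.
Divide by its size: 5920646.7 / 48260 = 122.6823... → 122.68.

122.68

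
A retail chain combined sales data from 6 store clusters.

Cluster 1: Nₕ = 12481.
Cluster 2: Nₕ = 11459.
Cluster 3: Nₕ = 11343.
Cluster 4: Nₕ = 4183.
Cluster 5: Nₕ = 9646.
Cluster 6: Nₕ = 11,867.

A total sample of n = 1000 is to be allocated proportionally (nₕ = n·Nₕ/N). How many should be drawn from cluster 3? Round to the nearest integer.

Share of cluster 3 = 11343/60979 = 0.18601.
Allocate 1000 × 0.18601 = 186.015... → 186.

186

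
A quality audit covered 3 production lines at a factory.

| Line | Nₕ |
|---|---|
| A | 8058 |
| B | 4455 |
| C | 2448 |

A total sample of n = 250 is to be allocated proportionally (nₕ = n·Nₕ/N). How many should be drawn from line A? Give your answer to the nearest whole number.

N = 8058 + 4455 + 2448 = 14961.
n_A = 250·8058/14961 = 134.650... → 135.

135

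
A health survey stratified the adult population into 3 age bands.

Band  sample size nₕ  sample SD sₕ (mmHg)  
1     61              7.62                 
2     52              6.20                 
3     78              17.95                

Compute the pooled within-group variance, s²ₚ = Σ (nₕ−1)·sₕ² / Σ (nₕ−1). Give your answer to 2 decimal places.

Degrees of freedom: 60 + 51 + 77 = 188.
Σ(nₕ−1)sₕ² = 60·58.0644 + 51·38.44 + 77·322.2025 = 30253.8965.
s²ₚ = 30253.8965 / 188 = 160.9250... → 160.92.

160.92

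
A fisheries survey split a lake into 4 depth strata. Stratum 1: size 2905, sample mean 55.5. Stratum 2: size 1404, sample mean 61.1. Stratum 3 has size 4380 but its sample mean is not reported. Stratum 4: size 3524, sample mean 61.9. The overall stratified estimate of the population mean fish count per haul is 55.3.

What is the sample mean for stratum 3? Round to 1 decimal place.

N = 2905 + 1404 + 4380 + 3524 = 12213.
Overall total = μ·N = 55.3·12213 = 675378.9.
Subtract the known strata: 2905·55.5 + 1404·61.1 + 3524·61.9 = 465147.5.
Remaining total for stratum 3: 675378.9 − 465147.5 = 210231.4.
Divide by its size: 210231.4 / 4380 = 47.998... → 48.0.

48.0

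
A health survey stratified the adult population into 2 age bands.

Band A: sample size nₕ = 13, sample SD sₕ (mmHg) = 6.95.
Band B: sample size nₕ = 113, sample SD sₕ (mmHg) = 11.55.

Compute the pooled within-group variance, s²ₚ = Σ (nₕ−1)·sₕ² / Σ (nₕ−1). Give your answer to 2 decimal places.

Degrees of freedom: 12 + 112 = 124.
Σ(nₕ−1)sₕ² = 12·48.3025 + 112·133.4025 = 15520.71.
s²ₚ = 15520.71 / 124 = 125.1670... → 125.17.

125.17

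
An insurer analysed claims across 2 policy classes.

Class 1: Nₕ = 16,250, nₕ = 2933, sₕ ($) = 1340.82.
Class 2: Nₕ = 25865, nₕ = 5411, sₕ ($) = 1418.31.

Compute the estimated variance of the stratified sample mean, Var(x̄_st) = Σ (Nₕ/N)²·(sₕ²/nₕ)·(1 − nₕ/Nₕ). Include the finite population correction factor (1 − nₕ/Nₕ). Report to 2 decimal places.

N = 42115; Wₕ = Nₕ/N.
class 1: (16250/42115)²·1340.82²/2933·(1 − 2933/16250) = 74.78510
class 2: (25865/42115)²·1418.31²/5411·(1 − 5411/25865) = 110.88733
Sum = 185.67242 → 185.67.

185.67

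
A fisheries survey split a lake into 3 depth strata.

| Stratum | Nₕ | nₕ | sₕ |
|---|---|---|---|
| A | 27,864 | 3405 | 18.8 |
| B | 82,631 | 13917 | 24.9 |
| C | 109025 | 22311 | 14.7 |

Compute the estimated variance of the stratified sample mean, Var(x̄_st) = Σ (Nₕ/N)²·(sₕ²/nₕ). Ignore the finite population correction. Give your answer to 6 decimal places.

N = 219520. Term for each stratum: Wₕ²sₕ²/nₕ.
Var(x̄_st) = 0.001672389 + 0.006312347 + 0.002389019 = 0.010373756 → 0.010374.

0.010374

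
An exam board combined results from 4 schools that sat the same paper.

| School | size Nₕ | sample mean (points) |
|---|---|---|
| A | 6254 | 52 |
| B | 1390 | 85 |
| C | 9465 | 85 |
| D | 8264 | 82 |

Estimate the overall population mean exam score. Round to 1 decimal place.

75.9

N = 6254 + 1390 + 9465 + 8264 = 25373.
Overall mean = Σ (Nₕ/N)·x̄ₕ — weight by population share, not a simple average.
Σ Nₕx̄ₕ = 6254·52 + 1390·85 + 9465·85 + 8264·82 = 325208 + 118150 + 804525 + 677648 = 1925531.
Divide by N: 1925531 / 25373 = 75.889... → 75.9.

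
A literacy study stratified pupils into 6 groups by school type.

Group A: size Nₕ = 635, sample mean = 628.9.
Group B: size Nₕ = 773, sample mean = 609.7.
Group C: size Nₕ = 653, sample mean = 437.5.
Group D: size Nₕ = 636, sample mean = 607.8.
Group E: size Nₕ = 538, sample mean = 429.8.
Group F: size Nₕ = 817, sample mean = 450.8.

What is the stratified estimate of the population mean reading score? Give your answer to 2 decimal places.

528.73

N = 635 + 773 + 653 + 636 + 538 + 817 = 4052.
Overall mean = Σ (Nₕ/N)·x̄ₕ — weight by population share, not a simple average.
Σ Nₕx̄ₕ = 635·628.9 + 773·609.7 + 653·437.5 + 636·607.8 + 538·429.8 + 817·450.8 = 399351.5 + 471298.1 + 285687.5 + 386560.8 + 231232.4 + 368303.6 = 2142433.9.
Divide by N: 2142433.9 / 4052 = 528.7349... → 528.73.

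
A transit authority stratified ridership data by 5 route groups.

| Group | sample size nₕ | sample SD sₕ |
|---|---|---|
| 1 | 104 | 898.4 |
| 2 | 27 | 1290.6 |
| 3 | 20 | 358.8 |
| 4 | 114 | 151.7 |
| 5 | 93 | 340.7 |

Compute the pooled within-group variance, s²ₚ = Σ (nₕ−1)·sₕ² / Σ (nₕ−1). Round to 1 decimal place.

402736.5

1: (104−1)·898.4² = 103·807122.56 = 83133623.68
2: (27−1)·1290.6² = 26·1665648.36 = 43306857.36
3: (20−1)·358.8² = 19·128737.44 = 2446011.36
4: (114−1)·151.7² = 113·23012.89 = 2600456.57
5: (93−1)·340.7² = 92·116076.49 = 10679037.08
Numerator = 142165986.05; denominator = Σ(nₕ−1) = 353.
s²ₚ = 142165986.05/353 = 402736.504... → 402736.5.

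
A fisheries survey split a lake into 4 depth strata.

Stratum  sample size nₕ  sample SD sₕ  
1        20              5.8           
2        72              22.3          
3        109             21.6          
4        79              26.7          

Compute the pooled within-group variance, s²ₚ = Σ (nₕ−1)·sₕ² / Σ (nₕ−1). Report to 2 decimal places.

514.28

Degrees of freedom: 19 + 71 + 108 + 78 = 276.
Σ(nₕ−1)sₕ² = 19·33.64 + 71·497.29 + 108·466.56 + 78·712.89 = 141940.65.
s²ₚ = 141940.65 / 276 = 514.2777... → 514.28.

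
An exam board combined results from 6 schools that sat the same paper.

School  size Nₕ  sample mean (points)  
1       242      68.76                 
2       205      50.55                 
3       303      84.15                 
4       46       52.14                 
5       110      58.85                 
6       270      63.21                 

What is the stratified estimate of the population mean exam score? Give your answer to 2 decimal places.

N = 1176; weights Wₕ = Nₕ/N = (0.2058, 0.1743, 0.2577, 0.0391, 0.0935, 0.2296).
x̄_st = Σ Wₕ·x̄ₕ = 0.2058·68.76 + 0.1743·50.55 + 0.2577·84.15 + 0.0391·52.14 + 0.0935·58.85 + 0.2296·63.21 ≈ 66.6996...
→ 66.70.

66.70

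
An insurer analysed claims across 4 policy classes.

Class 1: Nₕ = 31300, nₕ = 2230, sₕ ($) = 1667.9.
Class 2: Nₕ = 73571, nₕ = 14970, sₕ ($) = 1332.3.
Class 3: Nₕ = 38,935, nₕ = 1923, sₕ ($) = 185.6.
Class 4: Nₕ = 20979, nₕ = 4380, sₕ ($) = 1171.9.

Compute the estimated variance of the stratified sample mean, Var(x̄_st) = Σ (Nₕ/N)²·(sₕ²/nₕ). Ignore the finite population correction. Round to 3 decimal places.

74.725

N = 164785. Term for each stratum: Wₕ²sₕ²/nₕ.
Var(x̄_st) = 45.007872 + 23.635251 + 1.000050 + 5.082077 = 74.725249 → 74.725.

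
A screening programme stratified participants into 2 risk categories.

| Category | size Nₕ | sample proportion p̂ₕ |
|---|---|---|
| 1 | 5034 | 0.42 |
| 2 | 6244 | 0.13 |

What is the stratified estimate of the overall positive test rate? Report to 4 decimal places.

Wₕ = Nₕ/N with N = 11278: 0.4464, 0.5536.
p̂_st = 0.4464·0.42 + 0.5536·0.13 ≈ 0.259443... → 0.2594.

0.2594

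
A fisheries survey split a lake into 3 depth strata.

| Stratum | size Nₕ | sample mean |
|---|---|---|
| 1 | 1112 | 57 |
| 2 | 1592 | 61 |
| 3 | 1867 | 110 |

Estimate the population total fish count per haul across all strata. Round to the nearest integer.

1: 1112·57 = 63384
2: 1592·61 = 97112
3: 1867·110 = 205370
τ̂ = Σ Nₕx̄ₕ = 365866.

365866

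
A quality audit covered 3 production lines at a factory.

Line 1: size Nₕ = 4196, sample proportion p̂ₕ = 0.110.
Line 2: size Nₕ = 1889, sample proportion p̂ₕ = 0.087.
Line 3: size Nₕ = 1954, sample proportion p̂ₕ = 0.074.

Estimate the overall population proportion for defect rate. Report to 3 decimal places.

0.096

Wₕ = Nₕ/N with N = 8039: 0.5220, 0.2350, 0.2431.
p̂_st = 0.5220·0.110 + 0.2350·0.087 + 0.2431·0.074 ≈ 0.09585... → 0.096.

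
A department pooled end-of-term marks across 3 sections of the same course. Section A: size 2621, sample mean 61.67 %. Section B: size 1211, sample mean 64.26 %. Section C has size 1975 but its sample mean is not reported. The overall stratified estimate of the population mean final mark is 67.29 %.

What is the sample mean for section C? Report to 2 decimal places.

76.61

N = 2621 + 1211 + 1975 = 5807.
Overall total = μ·N = 67.29·5807 = 390753.03.
Subtract the known strata: 2621·61.67 + 1211·64.26 = 239455.93.
Remaining total for section C: 390753.03 − 239455.93 = 151297.1.
Divide by its size: 151297.1 / 1975 = 76.6061... → 76.61.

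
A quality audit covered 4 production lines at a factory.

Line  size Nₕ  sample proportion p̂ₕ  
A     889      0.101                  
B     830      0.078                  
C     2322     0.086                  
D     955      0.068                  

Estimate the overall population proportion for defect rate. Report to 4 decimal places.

0.0839

Wₕ = Nₕ/N with N = 4996: 0.1779, 0.1661, 0.4648, 0.1912.
p̂_st = 0.1779·0.101 + 0.1661·0.078 + 0.4648·0.086 + 0.1912·0.068 ≈ 0.083899... → 0.0839.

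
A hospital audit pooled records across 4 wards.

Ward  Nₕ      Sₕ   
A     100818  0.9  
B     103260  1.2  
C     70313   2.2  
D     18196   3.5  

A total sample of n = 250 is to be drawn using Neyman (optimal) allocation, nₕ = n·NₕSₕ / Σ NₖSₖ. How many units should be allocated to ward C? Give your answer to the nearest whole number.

89

Σ NₕSₕ = 100818·0.9 + 103260·1.2 + 70313·2.2 + 18196·3.5 = 433022.8.
Share for C: 154688.6/433022.8 = 0.35723.
n_C = 250 × 0.35723 = 89.307... → 89.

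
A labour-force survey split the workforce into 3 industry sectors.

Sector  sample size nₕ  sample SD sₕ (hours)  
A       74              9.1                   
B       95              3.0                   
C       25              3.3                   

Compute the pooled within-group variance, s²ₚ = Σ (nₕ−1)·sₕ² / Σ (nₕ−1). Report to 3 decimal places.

Degrees of freedom: 73 + 94 + 24 = 191.
Σ(nₕ−1)sₕ² = 73·82.81 + 94·9 + 24·10.89 = 7152.49.
s²ₚ = 7152.49 / 191 = 37.44759... → 37.448.

37.448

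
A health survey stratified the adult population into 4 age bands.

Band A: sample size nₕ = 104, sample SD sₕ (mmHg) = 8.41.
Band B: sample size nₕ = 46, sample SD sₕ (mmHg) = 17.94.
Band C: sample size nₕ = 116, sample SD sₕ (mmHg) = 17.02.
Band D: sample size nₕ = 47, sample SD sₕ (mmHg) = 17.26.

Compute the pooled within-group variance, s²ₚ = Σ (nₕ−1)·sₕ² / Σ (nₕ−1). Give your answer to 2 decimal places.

Degrees of freedom: 103 + 45 + 115 + 46 = 309.
Σ(nₕ−1)sₕ² = 103·70.7281 + 45·321.8436 + 115·289.6804 + 46·297.9076 = 68784.9519.
s²ₚ = 68784.9519 / 309 = 222.6050... → 222.61.

222.61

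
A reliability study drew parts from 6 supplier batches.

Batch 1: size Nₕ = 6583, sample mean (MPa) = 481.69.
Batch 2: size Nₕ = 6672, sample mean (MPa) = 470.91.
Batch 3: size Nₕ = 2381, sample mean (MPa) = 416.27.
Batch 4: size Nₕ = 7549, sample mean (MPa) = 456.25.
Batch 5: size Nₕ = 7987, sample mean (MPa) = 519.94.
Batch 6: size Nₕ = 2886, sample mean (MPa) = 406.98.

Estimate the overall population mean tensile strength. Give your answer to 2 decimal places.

x̄_st = (Σ Nₕx̄ₕ) / (Σ Nₕ) = (6583·481.69 + 6672·470.91 + 2381·416.27 + 7549·456.25 + 7987·519.94 + 2886·406.98) / 34058
= 16075551.97 / 34058 = 472.0052... → 472.01.

472.01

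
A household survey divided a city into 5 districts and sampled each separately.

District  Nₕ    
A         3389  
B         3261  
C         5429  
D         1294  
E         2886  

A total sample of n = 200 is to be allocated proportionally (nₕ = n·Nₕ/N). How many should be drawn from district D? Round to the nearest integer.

Share of district D = 1294/16259 = 0.07959.
Allocate 200 × 0.07959 = 15.917... → 16.

16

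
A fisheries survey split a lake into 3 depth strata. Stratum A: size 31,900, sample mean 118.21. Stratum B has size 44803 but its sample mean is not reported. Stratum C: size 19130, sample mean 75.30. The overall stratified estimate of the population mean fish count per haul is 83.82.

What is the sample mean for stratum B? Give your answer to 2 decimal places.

62.97

Σ Nₕx̄ₕ = N·μ, so 44803·x̄_B = 95833·83.82 − (31900·118.21 + 19130·75.30).
= 8032722.06 − 5211388 = 2821334.06.
x̄_B = 2821334.06 / 44803 = 62.9720... → 62.97.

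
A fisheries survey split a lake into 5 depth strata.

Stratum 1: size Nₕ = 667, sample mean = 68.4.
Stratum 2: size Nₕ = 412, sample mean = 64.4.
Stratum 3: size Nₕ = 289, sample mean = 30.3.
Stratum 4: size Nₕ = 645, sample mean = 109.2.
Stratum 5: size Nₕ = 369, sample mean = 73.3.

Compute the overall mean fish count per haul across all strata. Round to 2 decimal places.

74.89

x̄_st = (Σ Nₕx̄ₕ) / (Σ Nₕ) = (667·68.4 + 412·64.4 + 289·30.3 + 645·109.2 + 369·73.3) / 2382
= 178394 / 2382 = 74.8925... → 74.89.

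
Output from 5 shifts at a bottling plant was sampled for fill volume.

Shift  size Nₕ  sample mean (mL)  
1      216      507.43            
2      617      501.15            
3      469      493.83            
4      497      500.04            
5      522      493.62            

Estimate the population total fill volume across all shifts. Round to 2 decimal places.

Population total = Σ Nₕ·x̄ₕ (each stratum's size times its mean).
216·507.43 + 617·501.15 + 469·493.83 + 497·500.04 + 522·493.62 = 109604.88 + 309209.55 + 231606.27 + 248519.88 + 257669.64 = 1156610.22.

1156610.22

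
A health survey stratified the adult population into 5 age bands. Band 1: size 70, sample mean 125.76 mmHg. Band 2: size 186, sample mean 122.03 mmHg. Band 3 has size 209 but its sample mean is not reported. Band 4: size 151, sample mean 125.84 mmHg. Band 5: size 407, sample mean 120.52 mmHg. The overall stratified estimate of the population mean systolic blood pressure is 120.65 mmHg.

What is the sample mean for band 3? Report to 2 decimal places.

114.21

N = 70 + 186 + 209 + 151 + 407 = 1023.
Overall total = μ·N = 120.65·1023 = 123424.95.
Subtract the known strata: 70·125.76 + 186·122.03 + 151·125.84 + 407·120.52 = 99554.26.
Remaining total for band 3: 123424.95 − 99554.26 = 23870.69.
Divide by its size: 23870.69 / 209 = 114.2138... → 114.21.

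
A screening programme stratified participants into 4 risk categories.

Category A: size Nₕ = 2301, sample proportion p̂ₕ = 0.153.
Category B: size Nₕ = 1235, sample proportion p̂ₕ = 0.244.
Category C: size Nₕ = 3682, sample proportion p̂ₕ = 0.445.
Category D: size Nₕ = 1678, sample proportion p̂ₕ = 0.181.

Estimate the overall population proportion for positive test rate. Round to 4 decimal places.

Wₕ = Nₕ/N with N = 8896: 0.2587, 0.1388, 0.4139, 0.1886.
p̂_st = 0.2587·0.153 + 0.1388·0.244 + 0.4139·0.445 + 0.1886·0.181 ≈ 0.291772... → 0.2918.

0.2918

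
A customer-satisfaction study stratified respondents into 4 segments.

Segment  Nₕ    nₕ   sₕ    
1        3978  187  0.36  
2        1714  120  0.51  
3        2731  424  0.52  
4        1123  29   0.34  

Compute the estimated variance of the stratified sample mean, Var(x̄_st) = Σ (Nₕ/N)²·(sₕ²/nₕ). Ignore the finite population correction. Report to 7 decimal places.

0.0002976

N = 9546. Term for each stratum: Wₕ²sₕ²/nₕ.
Var(x̄_st) = 0.0001203511 + 0.0000698776 + 0.0000521965 + 0.0000551666 = 0.0002975918 → 0.0002976.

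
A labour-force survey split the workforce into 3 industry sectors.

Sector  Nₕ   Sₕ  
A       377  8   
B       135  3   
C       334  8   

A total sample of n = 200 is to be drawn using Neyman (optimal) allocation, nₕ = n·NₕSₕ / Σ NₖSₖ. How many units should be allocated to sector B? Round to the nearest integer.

13

Σ NₕSₕ = 377·8 + 135·3 + 334·8 = 6093.
Share for B: 405/6093 = 0.06647.
n_B = 200 × 0.06647 = 13.294... → 13.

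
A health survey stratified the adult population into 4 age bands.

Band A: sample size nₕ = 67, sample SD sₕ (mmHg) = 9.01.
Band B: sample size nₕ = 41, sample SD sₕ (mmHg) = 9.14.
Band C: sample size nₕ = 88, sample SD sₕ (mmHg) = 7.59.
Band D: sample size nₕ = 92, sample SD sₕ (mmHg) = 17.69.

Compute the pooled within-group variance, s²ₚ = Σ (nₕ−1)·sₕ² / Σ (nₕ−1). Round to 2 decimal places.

A: (67−1)·9.01² = 66·81.1801 = 5357.8866
B: (41−1)·9.14² = 40·83.5396 = 3341.584
C: (88−1)·7.59² = 87·57.6081 = 5011.9047
D: (92−1)·17.69² = 91·312.9361 = 28477.1851
Numerator = 42188.5604; denominator = Σ(nₕ−1) = 284.
s²ₚ = 42188.5604/284 = 148.5513... → 148.55.

148.55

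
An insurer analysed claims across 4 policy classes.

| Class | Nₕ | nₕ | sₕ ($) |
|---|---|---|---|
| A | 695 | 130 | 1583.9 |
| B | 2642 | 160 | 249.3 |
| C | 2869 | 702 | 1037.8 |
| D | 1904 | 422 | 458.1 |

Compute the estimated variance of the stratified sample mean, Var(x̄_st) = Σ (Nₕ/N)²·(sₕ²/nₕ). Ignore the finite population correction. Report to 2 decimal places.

N = 8110; Wₕ = Nₕ/N.
class A: (695/8110)²·1583.9²/130 = 141.72291
class B: (2642/8110)²·249.3²/160 = 41.22384
class C: (2869/8110)²·1037.8²/702 = 192.00370
class D: (1904/8110)²·458.1²/422 = 27.40945
Sum = 402.35991 → 402.36.

402.36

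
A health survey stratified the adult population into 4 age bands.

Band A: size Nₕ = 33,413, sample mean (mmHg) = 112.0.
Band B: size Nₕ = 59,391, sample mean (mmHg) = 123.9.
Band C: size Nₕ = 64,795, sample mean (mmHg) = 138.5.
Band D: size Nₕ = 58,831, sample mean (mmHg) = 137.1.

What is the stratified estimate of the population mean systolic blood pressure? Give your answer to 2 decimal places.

N = 33413 + 59391 + 64795 + 58831 = 216430.
The stratified mean weights each stratum mean by its population share Nₕ/N.
Σ Nₕx̄ₕ = 33413·112.0 + 59391·123.9 + 64795·138.5 + 58831·137.1 = 3742256 + 7358544.9 + 8974107.5 + 8065730.1 = 28140638.5.
Divide by N: 28140638.5 / 216430 = 130.0219... → 130.02.

130.02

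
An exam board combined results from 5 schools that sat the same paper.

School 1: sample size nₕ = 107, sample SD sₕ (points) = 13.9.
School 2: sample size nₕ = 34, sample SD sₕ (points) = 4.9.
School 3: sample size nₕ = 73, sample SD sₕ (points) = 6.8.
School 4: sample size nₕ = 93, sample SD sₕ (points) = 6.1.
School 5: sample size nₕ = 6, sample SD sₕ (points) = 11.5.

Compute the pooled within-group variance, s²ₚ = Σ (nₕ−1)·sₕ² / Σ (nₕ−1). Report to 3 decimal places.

93.138

1: (107−1)·13.9² = 106·193.21 = 20480.26
2: (34−1)·4.9² = 33·24.01 = 792.33
3: (73−1)·6.8² = 72·46.24 = 3329.28
4: (93−1)·6.1² = 92·37.21 = 3423.32
5: (6−1)·11.5² = 5·132.25 = 661.25
Numerator = 28686.44; denominator = Σ(nₕ−1) = 308.
s²ₚ = 28686.44/308 = 93.13779... → 93.138.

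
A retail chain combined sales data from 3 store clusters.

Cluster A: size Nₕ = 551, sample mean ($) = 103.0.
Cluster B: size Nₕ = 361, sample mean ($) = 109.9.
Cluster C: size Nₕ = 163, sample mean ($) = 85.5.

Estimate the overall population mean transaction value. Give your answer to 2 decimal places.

102.66

x̄_st = (Σ Nₕx̄ₕ) / (Σ Nₕ) = (551·103.0 + 361·109.9 + 163·85.5) / 1075
= 110363.4 / 1075 = 102.6636... → 102.66.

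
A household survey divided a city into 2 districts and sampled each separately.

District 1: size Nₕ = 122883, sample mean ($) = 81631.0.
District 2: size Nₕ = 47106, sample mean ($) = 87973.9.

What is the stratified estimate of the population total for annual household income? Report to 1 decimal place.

1: 122883·81631.0 = 10031062173
2: 47106·87973.9 = 4144098533.4
τ̂ = Σ Nₕx̄ₕ = 14175160706.4.

14175160706.4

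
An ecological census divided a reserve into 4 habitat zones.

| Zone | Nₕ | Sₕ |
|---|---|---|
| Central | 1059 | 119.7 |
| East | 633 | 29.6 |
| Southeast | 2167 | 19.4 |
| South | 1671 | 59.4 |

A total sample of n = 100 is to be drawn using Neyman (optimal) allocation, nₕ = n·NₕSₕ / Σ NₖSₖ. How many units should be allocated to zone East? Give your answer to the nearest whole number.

7

Central: NₕSₕ = 1059·119.7 = 126762.3
East: NₕSₕ = 633·29.6 = 18736.8
Southeast: NₕSₕ = 2167·19.4 = 42039.8
South: NₕSₕ = 1671·59.4 = 99257.4
Σ NₕSₕ = 286796.3.
n_East = 100·18736.8/286796.3 = 6.533... → 7.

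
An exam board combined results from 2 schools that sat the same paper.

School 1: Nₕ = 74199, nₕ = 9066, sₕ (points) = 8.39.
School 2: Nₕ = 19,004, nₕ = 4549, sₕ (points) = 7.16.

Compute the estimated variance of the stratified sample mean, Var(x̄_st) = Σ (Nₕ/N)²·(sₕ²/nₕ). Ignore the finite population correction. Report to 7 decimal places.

0.0053894

N = 93203. Term for each stratum: Wₕ²sₕ²/nₕ.
Var(x̄_st) = 0.0049208999 + 0.0004685332 = 0.0053894331 → 0.0053894.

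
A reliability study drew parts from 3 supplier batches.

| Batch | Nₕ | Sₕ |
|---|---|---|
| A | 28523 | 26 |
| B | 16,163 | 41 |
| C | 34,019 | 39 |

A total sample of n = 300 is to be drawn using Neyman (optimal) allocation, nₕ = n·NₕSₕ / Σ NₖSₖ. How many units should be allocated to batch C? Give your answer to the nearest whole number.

146

Σ NₕSₕ = 28523·26 + 16163·41 + 34019·39 = 2731022.
Share for C: 1326741/2731022 = 0.48580.
n_C = 300 × 0.48580 = 145.741... → 146.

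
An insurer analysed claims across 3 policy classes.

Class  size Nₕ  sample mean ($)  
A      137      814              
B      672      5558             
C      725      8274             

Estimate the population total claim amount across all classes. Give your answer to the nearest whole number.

Population total = Σ Nₕ·x̄ₕ (each stratum's size times its mean).
137·814 + 672·5558 + 725·8274 = 111518 + 3734976 + 5998650 = 9845144.

9845144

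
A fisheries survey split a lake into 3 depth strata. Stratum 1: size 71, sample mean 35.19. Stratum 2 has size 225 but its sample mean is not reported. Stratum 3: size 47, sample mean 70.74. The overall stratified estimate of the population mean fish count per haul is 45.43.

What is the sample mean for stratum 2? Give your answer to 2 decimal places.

43.37

N = 71 + 225 + 47 = 343.
Overall total = μ·N = 45.43·343 = 15582.49.
Subtract the known strata: 71·35.19 + 47·70.74 = 5823.27.
Remaining total for stratum 2: 15582.49 − 5823.27 = 9759.22.
Divide by its size: 9759.22 / 225 = 43.3743... → 43.37.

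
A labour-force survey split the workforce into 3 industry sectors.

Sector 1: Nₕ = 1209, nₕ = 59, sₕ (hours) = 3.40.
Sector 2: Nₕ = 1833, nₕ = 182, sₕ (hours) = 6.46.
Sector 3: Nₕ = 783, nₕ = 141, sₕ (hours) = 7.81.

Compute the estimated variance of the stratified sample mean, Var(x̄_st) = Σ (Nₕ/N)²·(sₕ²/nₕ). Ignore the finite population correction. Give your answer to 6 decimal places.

N = 3825; Wₕ = Nₕ/N.
sector 1: (1209/3825)²·3.40²/59 = 0.019574719
sector 2: (1833/3825)²·6.46²/182 = 0.052656950
sector 3: (783/3825)²·7.81²/141 = 0.018127737
Sum = 0.090359407 → 0.090359.

0.090359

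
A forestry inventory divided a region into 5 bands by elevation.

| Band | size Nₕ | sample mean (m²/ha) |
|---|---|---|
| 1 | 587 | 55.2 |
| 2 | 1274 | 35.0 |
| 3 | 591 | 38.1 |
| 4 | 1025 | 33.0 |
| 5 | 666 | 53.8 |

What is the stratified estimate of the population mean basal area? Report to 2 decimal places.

40.83

N = 4143; weights Wₕ = Nₕ/N = (0.1417, 0.3075, 0.1427, 0.2474, 0.1608).
x̄_st = Σ Wₕ·x̄ₕ = 0.1417·55.2 + 0.3075·35.0 + 0.1427·38.1 + 0.2474·33.0 + 0.1608·53.8 ≈ 40.8316...
→ 40.83.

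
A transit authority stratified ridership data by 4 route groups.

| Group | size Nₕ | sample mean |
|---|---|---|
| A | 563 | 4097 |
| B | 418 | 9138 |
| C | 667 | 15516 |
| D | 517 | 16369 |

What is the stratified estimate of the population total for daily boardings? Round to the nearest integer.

Estimate total by summing Nₕ·x̄ₕ over strata.
563·4097 + 418·9138 + 667·15516 + 517·16369 = 2306611 + 3819684 + 10349172 + 8462773 = 24938240.

24938240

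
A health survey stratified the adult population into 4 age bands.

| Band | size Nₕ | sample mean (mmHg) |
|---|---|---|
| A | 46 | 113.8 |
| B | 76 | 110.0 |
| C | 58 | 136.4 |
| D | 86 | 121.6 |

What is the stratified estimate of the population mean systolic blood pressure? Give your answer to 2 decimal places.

x̄_st = (Σ Nₕx̄ₕ) / (Σ Nₕ) = (46·113.8 + 76·110.0 + 58·136.4 + 86·121.6) / 266
= 31963.6 / 266 = 120.1639... → 120.16.

120.16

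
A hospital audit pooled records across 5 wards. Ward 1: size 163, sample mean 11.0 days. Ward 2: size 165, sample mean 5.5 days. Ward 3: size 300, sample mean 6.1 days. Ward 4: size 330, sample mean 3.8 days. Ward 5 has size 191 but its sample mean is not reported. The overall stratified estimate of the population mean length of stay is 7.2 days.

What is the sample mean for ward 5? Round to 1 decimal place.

N = 163 + 165 + 300 + 330 + 191 = 1149.
Overall total = μ·N = 7.2·1149 = 8272.8.
Subtract the known strata: 163·11.0 + 165·5.5 + 300·6.1 + 330·3.8 = 5784.5.
Remaining total for ward 5: 8272.8 − 5784.5 = 2488.3.
Divide by its size: 2488.3 / 191 = 13.028... → 13.0.

13.0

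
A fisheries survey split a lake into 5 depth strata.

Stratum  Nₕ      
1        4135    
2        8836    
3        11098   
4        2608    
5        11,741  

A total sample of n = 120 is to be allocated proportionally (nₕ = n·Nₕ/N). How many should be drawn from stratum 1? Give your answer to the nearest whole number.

N = 4135 + 8836 + 11098 + 2608 + 11741 = 38418.
n_1 = 120·4135/38418 = 12.916... → 13.

13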